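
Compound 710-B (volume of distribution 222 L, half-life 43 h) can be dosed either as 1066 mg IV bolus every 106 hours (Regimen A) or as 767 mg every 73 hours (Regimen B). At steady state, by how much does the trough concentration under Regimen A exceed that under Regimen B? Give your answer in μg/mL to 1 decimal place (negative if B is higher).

Regimen A: f = (1/2)^(106/43) ≈ 0.1811; Cmin,ss = (1066/222)·f/(1−f) ≈ 1.062 μg/mL.
Regimen B: f = (1/2)^(73/43) ≈ 0.3083; Cmin,ss = (767/222)·f/(1−f) ≈ 1.540 μg/mL.
Difference ≈ 1.062 − 1.540 ≈ -0.478 μg/mL.

-0.5 μg/mL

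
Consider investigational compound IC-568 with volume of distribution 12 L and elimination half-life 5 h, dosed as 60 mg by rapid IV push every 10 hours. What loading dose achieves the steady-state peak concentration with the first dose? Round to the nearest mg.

f = (1/2)^(10/5) ≈ 0.250000; accumulation ratio R = 1/(1−f) ≈ 1.33333.
Loading dose to hit Cmax,ss on first dose: D_load = D_maint·R ≈ 60 × 1.33333 ≈ 80.00 mg.

80 mg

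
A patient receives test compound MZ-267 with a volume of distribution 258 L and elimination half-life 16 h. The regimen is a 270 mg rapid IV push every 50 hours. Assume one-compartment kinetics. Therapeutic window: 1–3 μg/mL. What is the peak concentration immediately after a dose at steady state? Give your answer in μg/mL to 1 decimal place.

1.2 μg/mL

Over one 50-h interval, 50/16 ≈ 3.125 half-lives elapse, leaving f ≈ 0.1146 of each dose.
Accumulation ratio R = 1/(1 − f) ≈ 1/0.8854 ≈ 1.1294.
Single-dose peak C₀ = D/Vd = 270/258 ≈ 1.047 μg/mL.
Steady-state peak Cmax,ss = C₀·R ≈ 1.047 × 1.1294 ≈ 1.182 μg/mL.
Peak 1.2 μg/mL vs MTC 3 μg/mL: below toxic threshold.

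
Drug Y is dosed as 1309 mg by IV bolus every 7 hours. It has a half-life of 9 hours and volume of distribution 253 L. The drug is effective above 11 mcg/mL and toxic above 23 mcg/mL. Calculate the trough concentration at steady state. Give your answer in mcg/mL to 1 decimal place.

7.2 mcg/mL

Over one 7-h interval, 7/9 ≈ 0.77778 half-lives elapse, leaving f ≈ 0.5833 of each dose.
Accumulation ratio R = 1/(1 − f) ≈ 1/0.4167 ≈ 2.3998.
Each bolus raises the concentration by D/Vd = 1309/253 ≈ 5.174 mcg/mL.
Steady-state peak Cmax,ss = C₀·R ≈ 5.174 × 2.3998 ≈ 12.417 mcg/mL.
Steady-state trough Cmin,ss = Cmax,ss·f ≈ 12.417 × 0.5833 ≈ 7.243 mcg/mL.
Trough 7.2 mcg/mL vs MEC 11 mcg/mL: subtherapeutic.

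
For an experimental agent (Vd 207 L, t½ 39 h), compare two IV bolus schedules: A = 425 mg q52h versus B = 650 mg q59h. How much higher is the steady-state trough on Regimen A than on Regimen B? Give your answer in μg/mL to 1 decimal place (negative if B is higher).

-0.3 μg/mL

Regimen A: f = (1/2)^(52/39) ≈ 0.3969; Cmin,ss = (425/207)·f/(1−f) ≈ 1.351 μg/mL.
Regimen B: f = (1/2)^(59/39) ≈ 0.3504; Cmin,ss = (650/207)·f/(1−f) ≈ 1.694 μg/mL.
Difference ≈ 1.351 − 1.694 ≈ -0.343 μg/mL.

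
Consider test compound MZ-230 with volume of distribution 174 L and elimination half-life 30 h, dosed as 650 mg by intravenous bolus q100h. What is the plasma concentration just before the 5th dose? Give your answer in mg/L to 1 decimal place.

f = (1/2)^(τ/t½) = (1/2)^(100/30) ≈ 0.0992.
C₀ = D/Vd = 650/174 ≈ 3.736 mg/L.
Before the 5th dose, 4 doses have been given. Superposition: Cmin = C₀·(f + f² + … + f^4).
≈ 3.736 × (0.0992 + 0.0098 + 0.0010 + 0.0001) ≈ 3.736 × 0.1101 ≈ 0.411 mg/L.

0.4 mg/L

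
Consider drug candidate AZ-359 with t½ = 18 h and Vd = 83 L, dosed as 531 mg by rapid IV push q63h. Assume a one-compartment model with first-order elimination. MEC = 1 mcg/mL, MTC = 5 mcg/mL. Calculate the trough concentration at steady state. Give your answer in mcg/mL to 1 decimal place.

0.6 mcg/mL

k = ln2/t½ = ln2/18 ≈ 0.038508 h⁻¹; fraction remaining f = e^(−kτ) = e^(−0.038508×63) ≈ 0.0884.
Each bolus raises the concentration by D/Vd = 531/83 ≈ 6.398 mcg/mL.
Steady-state trough Cmin,ss = C₀·f/(1−f) ≈ 6.398 × 0.0884/0.9116 ≈ 0.620 mcg/mL.
Trough 0.6 mcg/mL vs MEC 1 mcg/mL: subtherapeutic.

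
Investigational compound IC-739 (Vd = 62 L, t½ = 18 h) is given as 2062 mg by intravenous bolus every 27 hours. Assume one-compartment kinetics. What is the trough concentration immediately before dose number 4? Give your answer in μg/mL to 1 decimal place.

f = (1/2)^(τ/t½) = (1/2)^(27/18) ≈ 0.3536.
C₀ = D/Vd = 2062/62 ≈ 33.258 μg/mL.
Before the 4th dose, 3 doses have been given. Superposition: Cmin = C₀·(f + f² + … + f^3).
≈ 33.258 × (0.3536 + 0.1250 + 0.0442) ≈ 33.258 × 0.5228 ≈ 17.387 μg/mL.

17.4 μg/mL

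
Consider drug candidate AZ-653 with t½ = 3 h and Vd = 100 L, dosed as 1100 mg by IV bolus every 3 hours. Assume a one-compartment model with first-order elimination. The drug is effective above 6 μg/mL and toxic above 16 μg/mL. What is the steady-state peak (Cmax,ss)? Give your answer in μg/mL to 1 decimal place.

22.0 μg/mL

τ = 3 h = 1 half-life, so f = (1/2)^1 = 0.5.
At steady state, R = 1/(1 − 0.5) = 2/1.
Single-dose peak C₀ = D/Vd = 1100/100 = 11 μg/mL.
Steady-state peak Cmax,ss = C₀·R = 11 × 2/1 ≈ 22.000 μg/mL.
Peak 22.0 μg/mL vs MTC 16 μg/mL: exceeds toxic threshold.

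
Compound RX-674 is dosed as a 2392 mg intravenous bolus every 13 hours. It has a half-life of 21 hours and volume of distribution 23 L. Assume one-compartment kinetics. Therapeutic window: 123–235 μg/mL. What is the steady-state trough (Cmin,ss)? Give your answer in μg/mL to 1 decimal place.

194.1 μg/mL

Over one 13-h interval, 13/21 ≈ 0.61905 half-lives elapse, leaving f ≈ 0.6511 of each dose.
At steady state, accumulation factor R = 1/(1 − e^(−kτ)) ≈ 2.8662.
Each bolus raises the concentration by D/Vd = 2392/23 ≈ 104.000 μg/mL.
Steady-state peak Cmax,ss = C₀·R ≈ 104.000 × 2.8662 ≈ 298.085 μg/mL.
Steady-state trough Cmin,ss = Cmax,ss·f ≈ 298.085 × 0.6511 ≈ 194.083 μg/mL.
Trough 194.1 μg/mL vs MEC 123 μg/mL: adequate.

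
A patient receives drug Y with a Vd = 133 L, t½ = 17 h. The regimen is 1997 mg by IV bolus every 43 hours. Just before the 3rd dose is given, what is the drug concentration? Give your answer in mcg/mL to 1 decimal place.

3.1 mcg/mL

f = (1/2)^(τ/t½) = (1/2)^(43/17) ≈ 0.1732.
C₀ = D/Vd = 1997/133 ≈ 15.015 mcg/mL.
Before the 3rd dose, 2 doses have been given. Superposition: Cmin = C₀·(f + f²).
≈ 15.015 × (0.1732 + 0.0300) ≈ 15.015 × 0.2032 ≈ 3.051 mcg/mL.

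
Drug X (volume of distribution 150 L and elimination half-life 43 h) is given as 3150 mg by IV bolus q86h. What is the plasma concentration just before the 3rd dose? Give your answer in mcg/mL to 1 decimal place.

f = (1/2)^(τ/t½) = (1/2)^(86/43) ≈ 0.2500.
C₀ = D/Vd = 3150/150 ≈ 21.000 mcg/mL.
Before the 3rd dose, 2 doses have been given. Superposition: Cmin = C₀·(f + f²).
≈ 21.000 × (0.2500 + 0.0625) ≈ 21.000 × 0.3125 ≈ 6.562 mcg/mL.

6.6 mcg/mL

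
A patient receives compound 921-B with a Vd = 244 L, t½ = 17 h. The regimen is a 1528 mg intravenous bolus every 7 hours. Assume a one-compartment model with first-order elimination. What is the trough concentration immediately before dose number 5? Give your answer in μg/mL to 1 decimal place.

12.9 μg/mL

f = (1/2)^(τ/t½) = (1/2)^(7/17) ≈ 0.7517.
C₀ = D/Vd = 1528/244 ≈ 6.262 μg/mL.
Before the 5th dose, 4 doses have been given. Superposition: Cmin = C₀·(f + f² + … + f^4).
≈ 6.262 × (0.7517 + 0.5651 + 0.4248 + 0.3193) ≈ 6.262 × 2.0609 ≈ 12.905 μg/mL.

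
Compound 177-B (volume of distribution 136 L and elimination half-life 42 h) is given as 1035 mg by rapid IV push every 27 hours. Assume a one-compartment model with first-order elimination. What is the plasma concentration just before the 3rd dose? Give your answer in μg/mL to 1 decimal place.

8.0 μg/mL

f = (1/2)^(τ/t½) = (1/2)^(27/42) ≈ 0.6404.
C₀ = D/Vd = 1035/136 ≈ 7.610 μg/mL.
Before the 3rd dose, 2 doses have been given. Superposition: Cmin = C₀·(f + f²).
≈ 7.610 × (0.6404 + 0.4101) ≈ 7.610 × 1.0505 ≈ 7.994 μg/mL.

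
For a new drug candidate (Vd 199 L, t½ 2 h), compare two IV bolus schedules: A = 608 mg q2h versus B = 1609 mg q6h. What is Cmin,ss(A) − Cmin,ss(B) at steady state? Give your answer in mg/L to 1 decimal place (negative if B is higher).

Regimen A: f = (1/2)^(2/2) ≈ 0.5000; Cmin,ss = (608/199)·f/(1−f) ≈ 3.055 mg/L.
Regimen B: f = (1/2)^(6/2) ≈ 0.1250; Cmin,ss = (1609/199)·f/(1−f) ≈ 1.155 mg/L.
Difference ≈ 3.055 − 1.155 ≈ 1.900 mg/L.

1.9 mg/L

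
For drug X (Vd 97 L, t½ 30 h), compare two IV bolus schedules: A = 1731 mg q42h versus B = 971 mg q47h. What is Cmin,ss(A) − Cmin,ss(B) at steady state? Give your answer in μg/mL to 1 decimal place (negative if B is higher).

5.8 μg/mL

Regimen A: f = (1/2)^(42/30) ≈ 0.3789; Cmin,ss = (1731/97)·f/(1−f) ≈ 10.887 μg/mL.
Regimen B: f = (1/2)^(47/30) ≈ 0.3376; Cmin,ss = (971/97)·f/(1−f) ≈ 5.102 μg/mL.
Difference ≈ 10.887 − 5.102 ≈ 5.785 μg/mL.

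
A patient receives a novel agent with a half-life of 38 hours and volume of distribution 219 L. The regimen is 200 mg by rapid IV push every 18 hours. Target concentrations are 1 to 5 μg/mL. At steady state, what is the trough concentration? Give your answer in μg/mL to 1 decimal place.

k = ln2/t½ = ln2/38 ≈ 0.018241 h⁻¹; fraction remaining f = e^(−kτ) = e^(−0.018241×18) ≈ 0.7201.
Accumulation ratio R = 1/(1 − f) ≈ 1/0.2799 ≈ 3.5727.
Each bolus raises the concentration by D/Vd = 200/219 ≈ 0.913 μg/mL.
Cmax,ss = C₀/(1 − f) ≈ 0.913/0.2799 ≈ 3.262 μg/mL.
One interval later, Cmin,ss = Cmax,ss·e^(−kτ) ≈ 3.262 × 0.7201 ≈ 2.349 μg/mL.
Trough 2.3 μg/mL vs MEC 1 μg/mL: adequate.

2.3 μg/mL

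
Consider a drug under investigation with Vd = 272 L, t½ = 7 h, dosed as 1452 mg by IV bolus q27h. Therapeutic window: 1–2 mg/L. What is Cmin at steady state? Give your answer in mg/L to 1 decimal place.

k = ln2/t½ = ln2/7 ≈ 0.099021 h⁻¹; fraction remaining f = e^(−kτ) = e^(−0.099021×27) ≈ 0.0690.
Each bolus raises the concentration by D/Vd = 1452/272 ≈ 5.338 mg/L.
Steady-state trough Cmin,ss = C₀·f/(1−f) ≈ 5.338 × 0.0690/0.9310 ≈ 0.396 mg/L.
Trough 0.4 mg/L vs MEC 1 mg/L: subtherapeutic.

0.4 mg/L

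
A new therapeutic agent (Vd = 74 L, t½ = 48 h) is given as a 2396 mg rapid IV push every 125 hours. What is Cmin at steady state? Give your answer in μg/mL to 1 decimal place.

6.4 μg/mL

k = ln2/t½ = ln2/48 ≈ 0.014441 h⁻¹; fraction remaining f = e^(−kτ) = e^(−0.014441×125) ≈ 0.1645.
At steady state, accumulation factor R = 1/(1 − e^(−kτ)) ≈ 1.1969.
Single-dose peak C₀ = D/Vd = 2396/74 ≈ 32.378 μg/mL.
Steady-state peak Cmax,ss = C₀·R ≈ 32.378 × 1.1969 ≈ 38.753 μg/mL.
Steady-state trough Cmin,ss = Cmax,ss·f ≈ 38.753 × 0.1645 ≈ 6.375 μg/mL.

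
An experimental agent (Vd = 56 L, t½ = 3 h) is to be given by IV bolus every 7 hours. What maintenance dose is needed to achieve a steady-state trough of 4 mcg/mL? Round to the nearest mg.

τ/t½ = 7/3 ≈ 2.3333, so f = (1/2)^(7/3) ≈ 0.198425.
Cmin,ss = (D/Vd)·f/(1−f), so D = Cmin,ss·Vd·(1−f)/f.
D = 4 × 56 × (1−f)/f ≈ 4 × 56 × 4.03969 ≈ 904.89 mg.

905 mg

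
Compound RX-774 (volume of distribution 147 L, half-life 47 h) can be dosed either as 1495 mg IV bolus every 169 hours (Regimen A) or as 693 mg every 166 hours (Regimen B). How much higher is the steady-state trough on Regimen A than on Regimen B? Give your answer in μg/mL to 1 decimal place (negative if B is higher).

Regimen A: f = (1/2)^(169/47) ≈ 0.0827; Cmin,ss = (1495/147)·f/(1−f) ≈ 0.917 μg/mL.
Regimen B: f = (1/2)^(166/47) ≈ 0.0865; Cmin,ss = (693/147)·f/(1−f) ≈ 0.446 μg/mL.
Difference ≈ 0.917 − 0.446 ≈ 0.471 μg/mL.

0.5 μg/mL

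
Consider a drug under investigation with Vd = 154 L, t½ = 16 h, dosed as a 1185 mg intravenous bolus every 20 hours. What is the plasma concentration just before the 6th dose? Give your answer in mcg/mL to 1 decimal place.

5.5 mcg/mL

f = (1/2)^(τ/t½) = (1/2)^(20/16) ≈ 0.4204.
C₀ = D/Vd = 1185/154 ≈ 7.695 mcg/mL.
Before the 6th dose, 5 doses have been given. Superposition: Cmin = C₀·(f + f² + … + f^5).
≈ 7.695 × (0.4204 + 0.1767 + 0.0743 + 0.0312 + 0.0131) ≈ 7.695 × 0.7157 ≈ 5.507 mcg/mL.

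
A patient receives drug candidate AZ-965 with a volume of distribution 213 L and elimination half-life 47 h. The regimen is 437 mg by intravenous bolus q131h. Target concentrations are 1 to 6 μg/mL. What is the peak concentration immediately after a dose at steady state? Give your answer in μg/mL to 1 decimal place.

2.4 μg/mL

τ/t½ = 131/47 ≈ 2.7872, so fraction remaining f = (1/2)^(131/47) ≈ 0.1449.
Accumulation ratio R = 1/(1 − f) ≈ 1/0.8551 ≈ 1.1695.
Each bolus raises the concentration by D/Vd = 437/213 ≈ 2.052 μg/mL.
Steady-state peak Cmax,ss = C₀·R ≈ 2.052 × 1.1695 ≈ 2.400 μg/mL.
Peak 2.4 μg/mL vs MTC 6 μg/mL: below toxic threshold.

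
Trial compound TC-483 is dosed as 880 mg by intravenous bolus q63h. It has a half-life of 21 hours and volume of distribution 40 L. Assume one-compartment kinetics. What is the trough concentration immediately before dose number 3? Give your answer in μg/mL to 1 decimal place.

f = (1/2)^(τ/t½) = (1/2)^(63/21) ≈ 0.1250.
C₀ = D/Vd = 880/40 ≈ 22.000 μg/mL.
Before the 3rd dose, 2 doses have been given. Superposition: Cmin = C₀·(f + f²).
≈ 22.000 × (0.1250 + 0.0156) ≈ 22.000 × 0.1406 ≈ 3.093 μg/mL.

3.1 μg/mL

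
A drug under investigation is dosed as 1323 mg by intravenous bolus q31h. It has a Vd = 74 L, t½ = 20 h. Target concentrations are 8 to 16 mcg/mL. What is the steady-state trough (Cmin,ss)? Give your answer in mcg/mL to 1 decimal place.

9.3 mcg/mL

k = ln2/t½ = ln2/20 ≈ 0.034657 h⁻¹; fraction remaining f = e^(−kτ) = e^(−0.034657×31) ≈ 0.3415.
Each bolus raises the concentration by D/Vd = 1323/74 ≈ 17.878 mcg/mL.
Steady-state trough Cmin,ss = C₀·f/(1−f) ≈ 17.878 × 0.3415/0.6585 ≈ 9.272 mcg/mL.
Trough 9.3 mcg/mL vs MEC 8 mcg/mL: adequate.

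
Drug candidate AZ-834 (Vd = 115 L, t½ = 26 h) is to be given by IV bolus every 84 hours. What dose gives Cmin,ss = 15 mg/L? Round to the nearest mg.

14469 mg

τ/t½ = 84/26 ≈ 3.2308, so f = (1/2)^(84/26) ≈ 0.106523.
Cmin,ss = (D/Vd)·f/(1−f), so D = Cmin,ss·Vd·(1−f)/f.
D = 15 × 115 × (1−f)/f ≈ 15 × 115 × 8.38764 ≈ 14468.68 mg.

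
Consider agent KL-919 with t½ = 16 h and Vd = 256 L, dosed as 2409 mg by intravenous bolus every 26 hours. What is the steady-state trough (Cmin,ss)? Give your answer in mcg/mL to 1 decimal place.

Over one 26-h interval, 26/16 ≈ 1.625 half-lives elapse, leaving f ≈ 0.3242 of each dose.
Accumulation ratio R = 1/(1 − f) ≈ 1/0.6758 ≈ 1.4797.
Single-dose peak C₀ = D/Vd = 2409/256 ≈ 9.410 mcg/mL.
Cmax,ss = C₀/(1 − f) ≈ 9.410/0.6758 ≈ 13.924 mcg/mL.
Steady-state trough Cmin,ss = Cmax,ss·f ≈ 13.924 × 0.3242 ≈ 4.514 mcg/mL.

4.5 mcg/mL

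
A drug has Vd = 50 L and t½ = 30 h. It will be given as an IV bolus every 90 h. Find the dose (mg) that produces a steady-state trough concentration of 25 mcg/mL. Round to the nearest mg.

8750 mg

τ/t½ = 90/30 ≈ 3, so f = (1/2)^(90/30) ≈ 0.125000.
Cmin,ss = (D/Vd)·f/(1−f), so D = Cmin,ss·Vd·(1−f)/f.
D = 25 × 50 × (1−f)/f ≈ 25 × 50 × 7.00000 ≈ 8750.00 mg.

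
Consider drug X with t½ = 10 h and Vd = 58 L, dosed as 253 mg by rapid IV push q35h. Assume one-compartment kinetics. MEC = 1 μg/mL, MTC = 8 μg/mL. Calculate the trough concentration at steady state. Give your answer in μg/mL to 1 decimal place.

k = ln2/t½ = ln2/10 ≈ 0.069315 h⁻¹; fraction remaining f = e^(−kτ) = e^(−0.069315×35) ≈ 0.0884.
At steady state, accumulation factor R = 1/(1 − e^(−kτ)) ≈ 1.0970.
Each bolus raises the concentration by D/Vd = 253/58 ≈ 4.362 μg/mL.
Steady-state peak Cmax,ss = C₀·R ≈ 4.362 × 1.0970 ≈ 4.785 μg/mL.
One interval later, Cmin,ss = Cmax,ss·e^(−kτ) ≈ 4.785 × 0.0884 ≈ 0.423 μg/mL.
Trough 0.4 μg/mL vs MEC 1 μg/mL: subtherapeutic.

0.4 μg/mL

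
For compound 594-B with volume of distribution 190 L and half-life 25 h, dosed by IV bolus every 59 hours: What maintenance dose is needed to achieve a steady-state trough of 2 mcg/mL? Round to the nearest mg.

1571 mg

τ/t½ = 59/25 ≈ 2.36, so f = (1/2)^(59/25) ≈ 0.194791.
Cmin,ss = (D/Vd)·f/(1−f), so D = Cmin,ss·Vd·(1−f)/f.
D = 2 × 190 × (1−f)/f ≈ 2 × 190 × 4.13371 ≈ 1570.81 mg.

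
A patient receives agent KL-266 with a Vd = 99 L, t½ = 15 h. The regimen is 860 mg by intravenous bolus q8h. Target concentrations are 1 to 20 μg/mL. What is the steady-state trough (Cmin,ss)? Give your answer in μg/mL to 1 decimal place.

19.4 μg/mL

τ/t½ = 8/15 ≈ 0.53333, so fraction remaining f = (1/2)^(8/15) ≈ 0.6910.
Each bolus raises the concentration by D/Vd = 860/99 ≈ 8.687 μg/mL.
Steady-state trough Cmin,ss = C₀·f/(1−f) ≈ 8.687 × 0.6910/0.3090 ≈ 19.426 μg/mL.
Trough 19.4 μg/mL vs MEC 1 μg/mL: adequate.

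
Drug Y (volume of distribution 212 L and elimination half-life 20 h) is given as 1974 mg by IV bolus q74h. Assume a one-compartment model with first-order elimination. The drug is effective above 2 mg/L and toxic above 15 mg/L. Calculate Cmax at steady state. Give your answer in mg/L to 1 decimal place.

10.1 mg/L

k = ln2/t½ = ln2/20 ≈ 0.034657 h⁻¹; fraction remaining f = e^(−kτ) = e^(−0.034657×74) ≈ 0.0769.
At steady state, accumulation factor R = 1/(1 − e^(−kτ)) ≈ 1.0833.
Single-dose peak C₀ = D/Vd = 1974/212 ≈ 9.311 mg/L.
Steady-state peak Cmax,ss = C₀·R ≈ 9.311 × 1.0833 ≈ 10.087 mg/L.
Peak 10.1 mg/L vs MTC 15 mg/L: below toxic threshold.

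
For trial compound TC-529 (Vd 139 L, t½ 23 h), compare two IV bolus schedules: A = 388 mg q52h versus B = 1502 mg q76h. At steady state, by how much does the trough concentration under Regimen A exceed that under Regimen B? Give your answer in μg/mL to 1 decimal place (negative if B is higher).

Regimen A: f = (1/2)^(52/23) ≈ 0.2086; Cmin,ss = (388/139)·f/(1−f) ≈ 0.736 μg/mL.
Regimen B: f = (1/2)^(76/23) ≈ 0.1012; Cmin,ss = (1502/139)·f/(1−f) ≈ 1.217 μg/mL.
Difference ≈ 0.736 − 1.217 ≈ -0.481 μg/mL.

-0.5 μg/mL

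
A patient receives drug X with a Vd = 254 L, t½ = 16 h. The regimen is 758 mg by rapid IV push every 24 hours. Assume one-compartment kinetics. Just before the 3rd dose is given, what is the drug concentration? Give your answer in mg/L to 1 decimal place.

1.4 mg/L

f = (1/2)^(τ/t½) = (1/2)^(24/16) ≈ 0.3536.
C₀ = D/Vd = 758/254 ≈ 2.984 mg/L.
Before the 3rd dose, 2 doses have been given. Superposition: Cmin = C₀·(f + f²).
≈ 2.984 × (0.3536 + 0.1250) ≈ 2.984 × 0.4786 ≈ 1.428 mg/L.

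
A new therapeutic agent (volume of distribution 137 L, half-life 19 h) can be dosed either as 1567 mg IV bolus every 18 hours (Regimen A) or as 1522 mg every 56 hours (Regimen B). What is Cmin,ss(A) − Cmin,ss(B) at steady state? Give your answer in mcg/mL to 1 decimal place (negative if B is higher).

10.7 mcg/mL

Regimen A: f = (1/2)^(18/19) ≈ 0.5186; Cmin,ss = (1567/137)·f/(1−f) ≈ 12.322 mcg/mL.
Regimen B: f = (1/2)^(56/19) ≈ 0.1296; Cmin,ss = (1522/137)·f/(1−f) ≈ 1.654 mcg/mL.
Difference ≈ 12.322 − 1.654 ≈ 10.668 mcg/mL.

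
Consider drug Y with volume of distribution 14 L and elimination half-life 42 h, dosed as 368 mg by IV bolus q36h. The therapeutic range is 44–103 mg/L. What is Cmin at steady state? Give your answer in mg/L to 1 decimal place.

k = ln2/t½ = ln2/42 ≈ 0.016504 h⁻¹; fraction remaining f = e^(−kτ) = e^(−0.016504×36) ≈ 0.5520.
At steady state, accumulation factor R = 1/(1 − e^(−kτ)) ≈ 2.2321.
Each bolus raises the concentration by D/Vd = 368/14 ≈ 26.286 mg/L.
Cmax,ss = C₀/(1 − f) ≈ 26.286/0.4480 ≈ 58.674 mg/L.
Steady-state trough Cmin,ss = Cmax,ss·f ≈ 58.674 × 0.5520 ≈ 32.388 mg/L.
Trough 32.4 mg/L vs MEC 44 mg/L: subtherapeutic.

32.4 mg/L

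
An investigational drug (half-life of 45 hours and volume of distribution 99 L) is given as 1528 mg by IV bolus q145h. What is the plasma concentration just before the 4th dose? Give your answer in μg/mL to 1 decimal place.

f = (1/2)^(τ/t½) = (1/2)^(145/45) ≈ 0.1072.
C₀ = D/Vd = 1528/99 ≈ 15.434 μg/mL.
Before the 4th dose, 3 doses have been given. Superposition: Cmin = C₀·(f + f² + … + f^3).
≈ 15.434 × (0.1072 + 0.0115 + 0.0012) ≈ 15.434 × 0.1199 ≈ 1.851 μg/mL.

1.9 μg/mL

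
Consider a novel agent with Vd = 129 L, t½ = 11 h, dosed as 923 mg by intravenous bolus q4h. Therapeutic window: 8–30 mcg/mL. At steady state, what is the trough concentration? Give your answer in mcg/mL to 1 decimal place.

25.0 mcg/mL

τ/t½ = 4/11 ≈ 0.36364, so fraction remaining f = (1/2)^(4/11) ≈ 0.7772.
Accumulation ratio R = 1/(1 − f) ≈ 1/0.2228 ≈ 4.4883.
Each bolus raises the concentration by D/Vd = 923/129 ≈ 7.155 mcg/mL.
Cmax,ss = C₀/(1 − f) ≈ 7.155/0.2228 ≈ 32.114 mcg/mL.
One interval later, Cmin,ss = Cmax,ss·e^(−kτ) ≈ 32.114 × 0.7772 ≈ 24.959 mcg/mL.
Trough 25.0 mcg/mL vs MEC 8 mcg/mL: adequate.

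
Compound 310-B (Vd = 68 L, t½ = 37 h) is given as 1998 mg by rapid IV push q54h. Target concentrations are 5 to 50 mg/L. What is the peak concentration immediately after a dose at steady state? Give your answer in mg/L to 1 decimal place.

46.2 mg/L

k = ln2/t½ = ln2/37 ≈ 0.018734 h⁻¹; fraction remaining f = e^(−kτ) = e^(−0.018734×54) ≈ 0.3636.
Accumulation ratio R = 1/(1 − f) ≈ 1/0.6364 ≈ 1.5713.
Single-dose peak C₀ = D/Vd = 1998/68 ≈ 29.382 mg/L.
Steady-state peak Cmax,ss = C₀·R ≈ 29.382 × 1.5713 ≈ 46.168 mg/L.
Peak 46.2 mg/L vs MTC 50 mg/L: below toxic threshold.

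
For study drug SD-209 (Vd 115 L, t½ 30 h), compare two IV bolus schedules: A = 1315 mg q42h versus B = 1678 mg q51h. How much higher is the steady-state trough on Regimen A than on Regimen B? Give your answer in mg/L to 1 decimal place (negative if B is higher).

Regimen A: f = (1/2)^(42/30) ≈ 0.3789; Cmin,ss = (1315/115)·f/(1−f) ≈ 6.976 mg/L.
Regimen B: f = (1/2)^(51/30) ≈ 0.3078; Cmin,ss = (1678/115)·f/(1−f) ≈ 6.488 mg/L.
Difference ≈ 6.976 − 6.488 ≈ 0.488 mg/L.

0.5 mg/L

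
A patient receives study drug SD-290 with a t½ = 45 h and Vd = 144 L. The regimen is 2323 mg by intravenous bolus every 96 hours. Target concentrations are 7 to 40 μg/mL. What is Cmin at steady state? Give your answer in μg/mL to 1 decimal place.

4.8 μg/mL

τ/t½ = 96/45 ≈ 2.1333, so fraction remaining f = (1/2)^(96/45) ≈ 0.2279.
Accumulation ratio R = 1/(1 − f) ≈ 1/0.7721 ≈ 1.2952.
Single-dose peak C₀ = D/Vd = 2323/144 ≈ 16.132 μg/mL.
Cmax,ss = C₀/(1 − f) ≈ 16.132/0.7721 ≈ 20.894 μg/mL.
One interval later, Cmin,ss = Cmax,ss·e^(−kτ) ≈ 20.894 × 0.2279 ≈ 4.762 μg/mL.
Trough 4.8 μg/mL vs MEC 7 μg/mL: subtherapeutic.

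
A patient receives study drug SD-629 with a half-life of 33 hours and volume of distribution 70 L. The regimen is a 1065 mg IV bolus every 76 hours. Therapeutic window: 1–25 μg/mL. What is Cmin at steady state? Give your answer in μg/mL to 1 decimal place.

3.9 μg/mL

k = ln2/t½ = ln2/33 ≈ 0.021004 h⁻¹; fraction remaining f = e^(−kτ) = e^(−0.021004×76) ≈ 0.2026.
At steady state, accumulation factor R = 1/(1 − e^(−kτ)) ≈ 1.2541.
Single-dose peak C₀ = D/Vd = 1065/70 ≈ 15.214 μg/mL.
Cmax,ss = C₀/(1 − f) ≈ 15.214/0.7974 ≈ 19.080 μg/mL.
Steady-state trough Cmin,ss = Cmax,ss·f ≈ 19.080 × 0.2026 ≈ 3.866 μg/mL.
Trough 3.9 μg/mL vs MEC 1 μg/mL: adequate.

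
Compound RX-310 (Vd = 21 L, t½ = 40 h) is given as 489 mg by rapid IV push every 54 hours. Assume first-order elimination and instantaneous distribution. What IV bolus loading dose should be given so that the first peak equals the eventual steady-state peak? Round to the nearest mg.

f = (1/2)^(54/40) ≈ 0.392292; accumulation ratio R = 1/(1−f) ≈ 1.64553.
Loading dose to hit Cmax,ss on first dose: D_load = D_maint·R ≈ 489 × 1.64553 ≈ 804.66 mg.

805 mg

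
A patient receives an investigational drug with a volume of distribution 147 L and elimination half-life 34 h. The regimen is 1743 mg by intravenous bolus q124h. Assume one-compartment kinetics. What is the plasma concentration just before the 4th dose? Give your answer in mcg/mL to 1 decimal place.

f = (1/2)^(τ/t½) = (1/2)^(124/34) ≈ 0.0798.
C₀ = D/Vd = 1743/147 ≈ 11.857 mcg/mL.
Before the 4th dose, 3 doses have been given. Superposition: Cmin = C₀·(f + f² + … + f^3).
≈ 11.857 × (0.0798 + 0.0064 + 0.0005) ≈ 11.857 × 0.0867 ≈ 1.028 mcg/mL.

1.0 mcg/mL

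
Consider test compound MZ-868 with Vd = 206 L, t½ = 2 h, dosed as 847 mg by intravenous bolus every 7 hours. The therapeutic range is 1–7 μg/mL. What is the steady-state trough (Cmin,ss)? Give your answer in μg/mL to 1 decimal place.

0.4 μg/mL

τ/t½ = 7/2 ≈ 3.5, so fraction remaining f = (1/2)^(7/2) ≈ 0.0884.
Each bolus raises the concentration by D/Vd = 847/206 ≈ 4.112 μg/mL.
Steady-state trough Cmin,ss = C₀·f/(1−f) ≈ 4.112 × 0.0884/0.9116 ≈ 0.399 μg/mL.
Trough 0.4 μg/mL vs MEC 1 μg/mL: subtherapeutic.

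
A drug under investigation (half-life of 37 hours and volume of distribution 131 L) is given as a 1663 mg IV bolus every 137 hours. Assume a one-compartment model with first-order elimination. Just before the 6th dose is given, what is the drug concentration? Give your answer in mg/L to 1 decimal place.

1.1 mg/L

f = (1/2)^(τ/t½) = (1/2)^(137/37) ≈ 0.0768.
C₀ = D/Vd = 1663/131 ≈ 12.695 mg/L.
Before the 6th dose, 5 doses have been given. Superposition: Cmin = C₀·(f + f² + … + f^5).
≈ 12.695 × (0.0768 + 0.0059 + 0.0005 + 0.0000 + 0.0000) ≈ 12.695 × 0.0832 ≈ 1.056 mg/L.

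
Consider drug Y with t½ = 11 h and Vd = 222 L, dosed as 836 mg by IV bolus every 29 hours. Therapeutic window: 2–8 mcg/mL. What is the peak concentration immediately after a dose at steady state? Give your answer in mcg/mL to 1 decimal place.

4.5 mcg/mL

Over one 29-h interval, 29/11 ≈ 2.6364 half-lives elapse, leaving f ≈ 0.1608 of each dose.
Accumulation ratio R = 1/(1 − f) ≈ 1/0.8392 ≈ 1.1916.
Each bolus raises the concentration by D/Vd = 836/222 ≈ 3.766 mcg/mL.
Cmax,ss = C₀/(1 − f) ≈ 3.766/0.8392 ≈ 4.488 mcg/mL.
Peak 4.5 mcg/mL vs MTC 8 mcg/mL: below toxic threshold.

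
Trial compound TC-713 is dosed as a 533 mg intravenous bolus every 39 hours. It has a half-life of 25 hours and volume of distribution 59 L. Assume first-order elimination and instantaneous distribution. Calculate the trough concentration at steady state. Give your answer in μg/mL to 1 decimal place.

4.6 μg/mL

τ/t½ = 39/25 ≈ 1.56, so fraction remaining f = (1/2)^(39/25) ≈ 0.3392.
At steady state, accumulation factor R = 1/(1 − e^(−kτ)) ≈ 1.5133.
Single-dose peak C₀ = D/Vd = 533/59 ≈ 9.034 μg/mL.
Cmax,ss = C₀/(1 − f) ≈ 9.034/0.6608 ≈ 13.671 μg/mL.
One interval later, Cmin,ss = Cmax,ss·e^(−kτ) ≈ 13.671 × 0.3392 ≈ 4.637 μg/mL.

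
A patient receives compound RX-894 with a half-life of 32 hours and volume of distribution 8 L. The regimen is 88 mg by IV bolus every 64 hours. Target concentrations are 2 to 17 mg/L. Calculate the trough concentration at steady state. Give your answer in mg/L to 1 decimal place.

τ = 64 h = 2 half-lives, so f = (1/2)^2 = 0.25.
Accumulation ratio R = 1/(1 − f) = 1/0.75 = 4/3.
Single-dose peak C₀ = D/Vd = 88/8 = 11 mg/L.
Steady-state peak Cmax,ss = C₀·R = 11 × 4/3 ≈ 14.667 mg/L.
Steady-state trough Cmin,ss = Cmax,ss·f ≈ 14.667 × 0.25 ≈ 3.667 mg/L.
Trough 3.7 mg/L vs MEC 2 mg/L: adequate.

3.7 mg/L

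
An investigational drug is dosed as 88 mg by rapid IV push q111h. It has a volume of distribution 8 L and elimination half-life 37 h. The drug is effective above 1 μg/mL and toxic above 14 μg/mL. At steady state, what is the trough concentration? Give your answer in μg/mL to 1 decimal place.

1.6 μg/mL

τ = 111 h = 3 half-lives, so f = (1/2)^3 = 0.125.
At steady state, R = 1/(1 − 0.125) = 8/7.
Single-dose peak C₀ = D/Vd = 88/8 = 11 μg/mL.
Steady-state peak Cmax,ss = C₀·R = 11 × 8/7 ≈ 12.571 μg/mL.
Steady-state trough Cmin,ss = Cmax,ss·f ≈ 12.571 × 0.125 ≈ 1.571 μg/mL.
Trough 1.6 μg/mL vs MEC 1 μg/mL: adequate.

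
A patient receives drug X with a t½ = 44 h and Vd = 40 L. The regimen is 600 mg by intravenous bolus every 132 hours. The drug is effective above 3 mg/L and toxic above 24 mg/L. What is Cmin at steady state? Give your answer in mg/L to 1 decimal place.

2.1 mg/L

τ = 132 h = 3 half-lives, so f = (1/2)^3 = 0.125.
Accumulation ratio R = 1/(1 − f) = 1/0.875 = 8/7.
Single-dose peak C₀ = D/Vd = 600/40 = 15 mg/L.
Steady-state peak Cmax,ss = C₀·R = 15 × 8/7 ≈ 17.143 mg/L.
Steady-state trough Cmin,ss = Cmax,ss·f ≈ 17.143 × 0.125 ≈ 2.143 mg/L.
Trough 2.1 mg/L vs MEC 3 mg/L: subtherapeutic.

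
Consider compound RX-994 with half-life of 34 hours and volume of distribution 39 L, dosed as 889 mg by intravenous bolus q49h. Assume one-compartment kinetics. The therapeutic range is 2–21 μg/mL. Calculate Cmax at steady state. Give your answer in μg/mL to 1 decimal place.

36.1 μg/mL

Over one 49-h interval, 49/34 ≈ 1.4412 half-lives elapse, leaving f ≈ 0.3683 of each dose.
At steady state, accumulation factor R = 1/(1 − e^(−kτ)) ≈ 1.5830.
Each bolus raises the concentration by D/Vd = 889/39 ≈ 22.795 μg/mL.
Steady-state peak Cmax,ss = C₀·R ≈ 22.795 × 1.5830 ≈ 36.084 μg/mL.
Peak 36.1 μg/mL vs MTC 21 μg/mL: exceeds toxic threshold.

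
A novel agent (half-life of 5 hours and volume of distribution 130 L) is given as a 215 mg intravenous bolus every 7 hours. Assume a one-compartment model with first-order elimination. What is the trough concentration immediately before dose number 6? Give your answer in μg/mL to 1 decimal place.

1.0 μg/mL

f = (1/2)^(τ/t½) = (1/2)^(7/5) ≈ 0.3789.
C₀ = D/Vd = 215/130 ≈ 1.654 μg/mL.
Before the 6th dose, 5 doses have been given. Superposition: Cmin = C₀·(f + f² + … + f^5).
≈ 1.654 × (0.3789 + 0.1436 + 0.0544 + 0.0206 + 0.0078) ≈ 1.654 × 0.6053 ≈ 1.001 μg/mL.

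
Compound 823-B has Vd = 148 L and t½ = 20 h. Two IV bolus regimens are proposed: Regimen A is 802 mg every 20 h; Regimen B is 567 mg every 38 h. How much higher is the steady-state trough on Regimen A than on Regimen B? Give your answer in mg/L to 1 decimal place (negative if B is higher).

Regimen A: f = (1/2)^(20/20) ≈ 0.5000; Cmin,ss = (802/148)·f/(1−f) ≈ 5.419 mg/L.
Regimen B: f = (1/2)^(38/20) ≈ 0.2679; Cmin,ss = (567/148)·f/(1−f) ≈ 1.402 mg/L.
Difference ≈ 5.419 − 1.402 ≈ 4.017 mg/L.

4.0 mg/L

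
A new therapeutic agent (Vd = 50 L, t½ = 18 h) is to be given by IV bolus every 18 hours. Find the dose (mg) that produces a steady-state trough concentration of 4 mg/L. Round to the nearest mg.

200 mg

τ/t½ = 18/18 ≈ 1, so f = (1/2)^(18/18) ≈ 0.500000.
Cmin,ss = (D/Vd)·f/(1−f), so D = Cmin,ss·Vd·(1−f)/f.
D = 4 × 50 × (1−f)/f ≈ 4 × 50 × 1.00000 ≈ 200.00 mg.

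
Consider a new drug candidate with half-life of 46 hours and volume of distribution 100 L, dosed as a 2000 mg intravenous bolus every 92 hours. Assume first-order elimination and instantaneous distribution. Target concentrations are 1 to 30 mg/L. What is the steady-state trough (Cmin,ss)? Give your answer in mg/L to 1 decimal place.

The dosing interval is 2 half-lives, so f = 2^(−2) = 0.25.
Accumulation ratio R = 1/(1 − f) = 1/0.75 = 4/3.
Single-dose peak C₀ = D/Vd = 2000/100 = 20 mg/L.
Steady-state peak Cmax,ss = C₀·R = 20 × 4/3 ≈ 26.667 mg/L.
Steady-state trough Cmin,ss = Cmax,ss·f ≈ 26.667 × 0.25 ≈ 6.667 mg/L.
Trough 6.7 mg/L vs MEC 1 mg/L: adequate.

6.7 mg/L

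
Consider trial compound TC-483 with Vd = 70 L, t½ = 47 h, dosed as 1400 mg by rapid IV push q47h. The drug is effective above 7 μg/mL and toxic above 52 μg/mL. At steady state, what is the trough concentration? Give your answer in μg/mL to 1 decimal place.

20.0 μg/mL

τ = 47 h = 1 half-life, so f = (1/2)^1 = 0.5.
At steady state, R = 1/(1 − 0.5) = 2/1.
Single-dose peak C₀ = D/Vd = 1400/70 = 20 μg/mL.
Steady-state peak Cmax,ss = C₀·R = 20 × 2/1 ≈ 40.000 μg/mL.
Steady-state trough Cmin,ss = Cmax,ss·f ≈ 40.000 × 0.5 ≈ 20.000 μg/mL.
Trough 20.0 μg/mL vs MEC 7 μg/mL: adequate.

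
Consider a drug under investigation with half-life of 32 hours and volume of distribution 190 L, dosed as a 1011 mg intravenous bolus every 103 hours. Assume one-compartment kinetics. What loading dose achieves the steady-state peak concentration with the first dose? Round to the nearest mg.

1133 mg

f = (1/2)^(103/32) ≈ 0.107414; accumulation ratio R = 1/(1−f) ≈ 1.12034.
Loading dose to hit Cmax,ss on first dose: D_load = D_maint·R ≈ 1011 × 1.12034 ≈ 1132.66 mg.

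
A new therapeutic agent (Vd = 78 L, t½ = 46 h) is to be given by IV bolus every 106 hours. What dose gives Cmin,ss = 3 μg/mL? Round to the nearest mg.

922 mg

τ/t½ = 106/46 ≈ 2.3043, so f = (1/2)^(106/46) ≈ 0.202452.
Cmin,ss = (D/Vd)·f/(1−f), so D = Cmin,ss·Vd·(1−f)/f.
D = 3 × 78 × (1−f)/f ≈ 3 × 78 × 3.93944 ≈ 921.83 mg.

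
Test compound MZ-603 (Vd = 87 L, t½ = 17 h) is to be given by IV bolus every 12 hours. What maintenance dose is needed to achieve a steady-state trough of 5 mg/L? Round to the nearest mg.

275 mg

τ/t½ = 12/17 ≈ 0.70588, so f = (1/2)^(12/17) ≈ 0.613067.
Cmin,ss = (D/Vd)·f/(1−f), so D = Cmin,ss·Vd·(1−f)/f.
D = 5 × 87 × (1−f)/f ≈ 5 × 87 × 0.63114 ≈ 274.55 mg.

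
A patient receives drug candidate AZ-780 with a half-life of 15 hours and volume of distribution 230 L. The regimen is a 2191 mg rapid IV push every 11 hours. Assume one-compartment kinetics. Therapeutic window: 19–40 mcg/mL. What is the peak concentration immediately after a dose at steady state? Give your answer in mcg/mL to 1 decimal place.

τ/t½ = 11/15 ≈ 0.73333, so fraction remaining f = (1/2)^(11/15) ≈ 0.6015.
At steady state, accumulation factor R = 1/(1 − e^(−kτ)) ≈ 2.5094.
Single-dose peak C₀ = D/Vd = 2191/230 ≈ 9.526 mcg/mL.
Cmax,ss = C₀/(1 − f) ≈ 9.526/0.3985 ≈ 23.905 mcg/mL.
Peak 23.9 mcg/mL vs MTC 40 mcg/mL: below toxic threshold.

23.9 mcg/mL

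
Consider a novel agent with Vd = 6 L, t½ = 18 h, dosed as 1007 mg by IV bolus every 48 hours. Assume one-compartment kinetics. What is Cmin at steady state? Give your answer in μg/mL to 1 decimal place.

31.4 μg/mL

Over one 48-h interval, 48/18 ≈ 2.6667 half-lives elapse, leaving f ≈ 0.1575 of each dose.
Each bolus raises the concentration by D/Vd = 1007/6 ≈ 167.833 μg/mL.
Steady-state trough Cmin,ss = C₀·f/(1−f) ≈ 167.833 × 0.1575/0.8425 ≈ 31.375 μg/mL.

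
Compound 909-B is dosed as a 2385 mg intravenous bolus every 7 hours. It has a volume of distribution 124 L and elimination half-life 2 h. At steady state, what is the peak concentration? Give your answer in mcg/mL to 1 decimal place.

τ/t½ = 7/2 ≈ 3.5, so fraction remaining f = (1/2)^(7/2) ≈ 0.0884.
At steady state, accumulation factor R = 1/(1 − e^(−kτ)) ≈ 1.0970.
Each bolus raises the concentration by D/Vd = 2385/124 ≈ 19.234 mcg/mL.
Steady-state peak Cmax,ss = C₀·R ≈ 19.234 × 1.0970 ≈ 21.100 mcg/mL.

21.1 mcg/mL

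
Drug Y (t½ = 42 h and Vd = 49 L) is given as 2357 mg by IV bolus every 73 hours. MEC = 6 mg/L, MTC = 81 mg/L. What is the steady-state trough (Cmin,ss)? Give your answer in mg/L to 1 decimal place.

20.6 mg/L

Over one 73-h interval, 73/42 ≈ 1.7381 half-lives elapse, leaving f ≈ 0.2998 of each dose.
Accumulation ratio R = 1/(1 − f) ≈ 1/0.7002 ≈ 1.4282.
Single-dose peak C₀ = D/Vd = 2357/49 ≈ 48.102 mg/L.
Cmax,ss = C₀/(1 − f) ≈ 48.102/0.7002 ≈ 68.698 mg/L.
Steady-state trough Cmin,ss = Cmax,ss·f ≈ 68.698 × 0.2998 ≈ 20.596 mg/L.
Trough 20.6 mg/L vs MEC 6 mg/L: adequate.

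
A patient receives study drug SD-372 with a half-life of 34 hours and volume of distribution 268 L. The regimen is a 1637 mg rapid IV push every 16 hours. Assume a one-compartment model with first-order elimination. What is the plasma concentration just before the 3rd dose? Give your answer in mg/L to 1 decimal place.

7.6 mg/L

f = (1/2)^(τ/t½) = (1/2)^(16/34) ≈ 0.7217.
C₀ = D/Vd = 1637/268 ≈ 6.108 mg/L.
Before the 3rd dose, 2 doses have been given. Superposition: Cmin = C₀·(f + f²).
≈ 6.108 × (0.7217 + 0.5209) ≈ 6.108 × 1.2426 ≈ 7.590 mg/L.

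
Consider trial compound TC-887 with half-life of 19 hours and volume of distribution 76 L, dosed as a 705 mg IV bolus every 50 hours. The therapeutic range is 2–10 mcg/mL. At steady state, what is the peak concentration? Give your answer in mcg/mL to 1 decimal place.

11.1 mcg/mL

Over one 50-h interval, 50/19 ≈ 2.6316 half-lives elapse, leaving f ≈ 0.1614 of each dose.
Accumulation ratio R = 1/(1 − f) ≈ 1/0.8386 ≈ 1.1925.
Single-dose peak C₀ = D/Vd = 705/76 ≈ 9.276 mcg/mL.
Steady-state peak Cmax,ss = C₀·R ≈ 9.276 × 1.1925 ≈ 11.062 mcg/mL.
Peak 11.1 mcg/mL vs MTC 10 mcg/mL: exceeds toxic threshold.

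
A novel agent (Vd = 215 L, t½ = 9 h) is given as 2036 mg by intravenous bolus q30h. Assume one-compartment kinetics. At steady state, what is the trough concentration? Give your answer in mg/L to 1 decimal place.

τ/t½ = 30/9 ≈ 3.3333, so fraction remaining f = (1/2)^(30/9) ≈ 0.0992.
Single-dose peak C₀ = D/Vd = 2036/215 ≈ 9.470 mg/L.
Steady-state trough Cmin,ss = C₀·f/(1−f) ≈ 9.470 × 0.0992/0.9008 ≈ 1.043 mg/L.

1.0 mg/L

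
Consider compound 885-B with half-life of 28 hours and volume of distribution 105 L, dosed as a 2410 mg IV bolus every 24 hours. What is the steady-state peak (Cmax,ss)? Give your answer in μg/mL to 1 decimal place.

51.2 μg/mL

τ/t½ = 24/28 ≈ 0.85714, so fraction remaining f = (1/2)^(24/28) ≈ 0.5520.
At steady state, accumulation factor R = 1/(1 − e^(−kτ)) ≈ 2.2321.
Each bolus raises the concentration by D/Vd = 2410/105 ≈ 22.952 μg/mL.
Steady-state peak Cmax,ss = C₀·R ≈ 22.952 × 2.2321 ≈ 51.231 μg/mL.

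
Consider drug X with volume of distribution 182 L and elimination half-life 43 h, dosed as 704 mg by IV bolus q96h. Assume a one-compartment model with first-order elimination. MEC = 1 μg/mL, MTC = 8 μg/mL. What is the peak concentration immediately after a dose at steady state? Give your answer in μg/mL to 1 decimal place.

4.9 μg/mL

k = ln2/t½ = ln2/43 ≈ 0.016120 h⁻¹; fraction remaining f = e^(−kτ) = e^(−0.016120×96) ≈ 0.2128.
Accumulation ratio R = 1/(1 − f) ≈ 1/0.7872 ≈ 1.2703.
Single-dose peak C₀ = D/Vd = 704/182 ≈ 3.868 μg/mL.
Steady-state peak Cmax,ss = C₀·R ≈ 3.868 × 1.2703 ≈ 4.914 μg/mL.
Peak 4.9 μg/mL vs MTC 8 μg/mL: below toxic threshold.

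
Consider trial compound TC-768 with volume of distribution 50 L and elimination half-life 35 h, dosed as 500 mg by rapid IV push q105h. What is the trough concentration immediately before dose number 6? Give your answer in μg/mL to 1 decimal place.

1.4 μg/mL

f = (1/2)^(τ/t½) = (1/2)^(105/35) ≈ 0.1250.
C₀ = D/Vd = 500/50 ≈ 10.000 μg/mL.
Before the 6th dose, 5 doses have been given. Superposition: Cmin = C₀·(f + f² + … + f^5).
≈ 10.000 × (0.1250 + 0.0156 + 0.0020 + 0.0002 + 0.0000) ≈ 10.000 × 0.1428 ≈ 1.428 μg/mL.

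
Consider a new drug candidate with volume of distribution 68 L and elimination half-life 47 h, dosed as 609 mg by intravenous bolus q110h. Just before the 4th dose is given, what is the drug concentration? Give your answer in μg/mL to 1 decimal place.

2.2 μg/mL

f = (1/2)^(τ/t½) = (1/2)^(110/47) ≈ 0.1975.
C₀ = D/Vd = 609/68 ≈ 8.956 μg/mL.
Before the 4th dose, 3 doses have been given. Superposition: Cmin = C₀·(f + f² + … + f^3).
≈ 8.956 × (0.1975 + 0.0390 + 0.0077) ≈ 8.956 × 0.2442 ≈ 2.187 μg/mL.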